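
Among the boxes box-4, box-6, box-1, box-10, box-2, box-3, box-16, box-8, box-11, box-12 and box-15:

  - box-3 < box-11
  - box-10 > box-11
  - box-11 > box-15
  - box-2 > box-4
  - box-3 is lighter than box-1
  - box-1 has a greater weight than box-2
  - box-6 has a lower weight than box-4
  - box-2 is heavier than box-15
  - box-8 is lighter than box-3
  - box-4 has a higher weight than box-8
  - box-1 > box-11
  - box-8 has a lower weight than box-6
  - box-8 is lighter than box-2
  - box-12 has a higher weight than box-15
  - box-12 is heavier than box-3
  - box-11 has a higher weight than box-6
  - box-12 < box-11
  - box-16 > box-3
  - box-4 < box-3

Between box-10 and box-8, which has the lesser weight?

box-8

box-8 < box-6 and box-6 < box-4 give box-8 < box-4.
Then box-4 < box-3 extends the chain to box-3.
Then box-3 < box-12 extends the chain to box-12.
Then box-12 < box-11 extends the chain to box-11.
With box-11 < box-10: box-8 < box-6 < box-4 < box-3 < box-12 < box-11 < box-10.
So box-8 < box-10; box-8 is the lighter of the two.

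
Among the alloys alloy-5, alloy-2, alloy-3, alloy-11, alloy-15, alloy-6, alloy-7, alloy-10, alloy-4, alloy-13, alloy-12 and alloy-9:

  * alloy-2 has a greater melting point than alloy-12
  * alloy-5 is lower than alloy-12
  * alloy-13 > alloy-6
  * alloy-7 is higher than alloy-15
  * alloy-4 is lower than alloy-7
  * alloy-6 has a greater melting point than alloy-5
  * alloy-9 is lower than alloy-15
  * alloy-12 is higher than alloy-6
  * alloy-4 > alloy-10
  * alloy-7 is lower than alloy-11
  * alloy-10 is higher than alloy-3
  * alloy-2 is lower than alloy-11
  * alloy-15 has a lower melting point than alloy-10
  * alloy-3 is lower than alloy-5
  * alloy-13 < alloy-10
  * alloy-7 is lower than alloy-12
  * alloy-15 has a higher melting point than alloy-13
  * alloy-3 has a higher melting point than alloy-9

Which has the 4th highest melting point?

Chaining the given pairs: alloy-9 < alloy-3 < alloy-5 < alloy-6 < alloy-13 < alloy-15 < alloy-10 < alloy-4 < alloy-7 < alloy-12 < alloy-2 < alloy-11.
Counting 4 from the largest end gives alloy-7.

alloy-7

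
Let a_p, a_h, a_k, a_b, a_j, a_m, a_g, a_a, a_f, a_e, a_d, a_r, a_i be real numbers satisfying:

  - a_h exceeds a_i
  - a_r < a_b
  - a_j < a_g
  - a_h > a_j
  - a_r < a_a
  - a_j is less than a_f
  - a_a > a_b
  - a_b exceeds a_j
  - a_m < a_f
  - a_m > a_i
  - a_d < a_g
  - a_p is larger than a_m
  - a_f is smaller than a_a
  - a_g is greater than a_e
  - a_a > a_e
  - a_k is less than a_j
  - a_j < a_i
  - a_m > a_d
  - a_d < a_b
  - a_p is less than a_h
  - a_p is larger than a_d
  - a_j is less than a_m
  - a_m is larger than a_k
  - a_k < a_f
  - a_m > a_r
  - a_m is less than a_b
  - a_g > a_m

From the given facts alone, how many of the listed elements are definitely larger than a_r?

From a_r the given relations immediately reach a_m, a_b, a_a.
From those, a_f, a_p, a_g — 6 in total.
From those, a_h — 7 in total.
No other element is forced above a_r by the given relations, so the count is 7.

7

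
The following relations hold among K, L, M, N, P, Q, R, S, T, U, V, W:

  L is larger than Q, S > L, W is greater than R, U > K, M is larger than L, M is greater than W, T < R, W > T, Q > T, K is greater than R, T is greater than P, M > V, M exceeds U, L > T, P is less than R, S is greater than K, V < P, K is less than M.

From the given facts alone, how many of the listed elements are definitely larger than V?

10

Directly above V: P, M.
One step further: T, R (4 so far).
One step further: Q, W, K, L (8 so far).
One step further: U, S (10 so far).
No other element is forced above V by the given relations, so the count is 10.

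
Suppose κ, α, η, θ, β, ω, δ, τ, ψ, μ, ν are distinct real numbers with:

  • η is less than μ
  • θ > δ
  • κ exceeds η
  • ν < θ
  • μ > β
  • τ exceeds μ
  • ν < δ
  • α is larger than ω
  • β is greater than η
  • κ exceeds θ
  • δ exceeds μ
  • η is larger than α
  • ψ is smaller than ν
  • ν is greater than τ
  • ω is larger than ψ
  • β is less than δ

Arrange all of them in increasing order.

Each adjacent pair is fixed by a given relation: ψ < ω; ω < α; α < η; η < β; β < μ; μ < τ; τ < ν; ν < δ; δ < θ; θ < κ. Chaining them end to end gives the full order.

ψ < ω < α < η < β < μ < τ < ν < δ < θ < κ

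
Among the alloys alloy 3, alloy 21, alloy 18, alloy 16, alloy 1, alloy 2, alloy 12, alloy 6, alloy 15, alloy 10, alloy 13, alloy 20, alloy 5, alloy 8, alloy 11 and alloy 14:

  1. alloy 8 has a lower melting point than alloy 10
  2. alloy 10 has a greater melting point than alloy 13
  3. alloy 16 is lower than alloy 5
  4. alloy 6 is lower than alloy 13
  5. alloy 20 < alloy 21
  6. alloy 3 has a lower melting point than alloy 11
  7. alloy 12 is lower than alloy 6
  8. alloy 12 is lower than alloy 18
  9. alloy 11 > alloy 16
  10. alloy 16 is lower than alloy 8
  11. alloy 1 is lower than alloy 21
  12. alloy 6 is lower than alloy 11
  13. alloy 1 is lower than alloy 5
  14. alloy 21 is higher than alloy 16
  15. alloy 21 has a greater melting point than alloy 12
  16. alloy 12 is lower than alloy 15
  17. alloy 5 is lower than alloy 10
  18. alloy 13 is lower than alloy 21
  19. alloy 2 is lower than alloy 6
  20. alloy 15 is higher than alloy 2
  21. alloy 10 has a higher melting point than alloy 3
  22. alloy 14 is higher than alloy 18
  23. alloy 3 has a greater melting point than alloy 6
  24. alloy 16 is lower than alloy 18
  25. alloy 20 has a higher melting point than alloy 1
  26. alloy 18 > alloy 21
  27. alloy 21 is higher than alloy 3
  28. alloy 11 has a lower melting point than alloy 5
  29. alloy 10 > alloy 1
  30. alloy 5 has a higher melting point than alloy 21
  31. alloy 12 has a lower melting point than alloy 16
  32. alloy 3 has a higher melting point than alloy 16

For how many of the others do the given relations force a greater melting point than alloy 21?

4

The elements the relations force above alloy 21 are alloy 18, alloy 5, alloy 14, alloy 10 — no chain reaches any other.
That is 4.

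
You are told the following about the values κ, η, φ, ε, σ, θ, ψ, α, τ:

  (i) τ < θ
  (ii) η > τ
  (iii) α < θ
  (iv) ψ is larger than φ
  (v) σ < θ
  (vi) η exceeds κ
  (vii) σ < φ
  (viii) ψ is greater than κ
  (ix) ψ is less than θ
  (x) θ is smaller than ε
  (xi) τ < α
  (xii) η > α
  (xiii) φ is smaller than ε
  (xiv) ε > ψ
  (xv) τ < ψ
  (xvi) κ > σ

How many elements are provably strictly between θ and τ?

2

Chaining upward from τ reaches: α, η, ψ, ε.
Chaining downward from θ reaches: σ, φ, κ, α, ψ.
Strictly between τ and θ are those in both lists: α, ψ — 2 elements.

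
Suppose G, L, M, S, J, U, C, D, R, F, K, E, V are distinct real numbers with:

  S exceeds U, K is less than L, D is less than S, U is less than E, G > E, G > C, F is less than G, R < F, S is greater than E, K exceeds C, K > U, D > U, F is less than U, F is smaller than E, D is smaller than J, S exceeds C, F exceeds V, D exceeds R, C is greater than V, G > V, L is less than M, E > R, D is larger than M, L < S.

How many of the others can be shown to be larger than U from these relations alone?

8

From U the given relations immediately reach K, E, D, S.
From those, L, G, J — 7 in total.
From those, M — 8 in total.
Nothing else is reachable above U; 8 in all.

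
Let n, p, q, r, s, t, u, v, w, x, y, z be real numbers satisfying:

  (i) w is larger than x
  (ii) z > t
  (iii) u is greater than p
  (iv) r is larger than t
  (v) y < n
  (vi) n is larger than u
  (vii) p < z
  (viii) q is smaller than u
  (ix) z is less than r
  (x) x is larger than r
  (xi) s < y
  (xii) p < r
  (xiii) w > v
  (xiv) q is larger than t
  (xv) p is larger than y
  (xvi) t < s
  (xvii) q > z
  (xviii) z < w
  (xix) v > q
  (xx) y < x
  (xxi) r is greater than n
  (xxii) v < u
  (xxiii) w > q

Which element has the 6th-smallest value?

Chaining the given pairs: t < s < y < p < z < q < v < u < n < r < x < w.
Counting 6 from the smallest end gives q.

q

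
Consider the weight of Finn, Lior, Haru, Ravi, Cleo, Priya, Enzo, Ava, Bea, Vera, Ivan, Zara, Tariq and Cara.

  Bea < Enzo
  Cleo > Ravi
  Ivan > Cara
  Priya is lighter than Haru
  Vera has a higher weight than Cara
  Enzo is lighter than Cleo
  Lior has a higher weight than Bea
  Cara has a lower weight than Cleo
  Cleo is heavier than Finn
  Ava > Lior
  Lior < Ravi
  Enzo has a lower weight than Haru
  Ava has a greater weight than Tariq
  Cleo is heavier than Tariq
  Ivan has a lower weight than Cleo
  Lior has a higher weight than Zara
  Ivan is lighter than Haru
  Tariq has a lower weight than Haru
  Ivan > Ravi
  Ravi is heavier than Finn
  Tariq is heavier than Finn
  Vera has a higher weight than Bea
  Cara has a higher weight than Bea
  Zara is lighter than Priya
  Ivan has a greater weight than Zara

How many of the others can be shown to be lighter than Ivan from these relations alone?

6

Directly below Ivan: Zara, Cara, Ravi.
One step further: Finn, Bea, Lior (6 so far).
No other element is forced below Ivan by the given relations, so the count is 6.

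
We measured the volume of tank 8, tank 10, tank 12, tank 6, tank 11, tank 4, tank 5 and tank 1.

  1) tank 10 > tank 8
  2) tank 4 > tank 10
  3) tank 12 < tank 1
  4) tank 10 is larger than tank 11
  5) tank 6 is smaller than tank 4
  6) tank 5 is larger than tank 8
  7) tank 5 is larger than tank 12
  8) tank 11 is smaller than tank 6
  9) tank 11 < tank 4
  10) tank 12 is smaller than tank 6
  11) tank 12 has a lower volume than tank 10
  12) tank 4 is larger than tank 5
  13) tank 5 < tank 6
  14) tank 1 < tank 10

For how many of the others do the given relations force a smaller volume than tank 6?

4

From tank 6 the given relations immediately reach tank 12, tank 11, tank 5.
From those, tank 8 — 4 in total.
Nothing else is reachable below tank 6; 4 in all.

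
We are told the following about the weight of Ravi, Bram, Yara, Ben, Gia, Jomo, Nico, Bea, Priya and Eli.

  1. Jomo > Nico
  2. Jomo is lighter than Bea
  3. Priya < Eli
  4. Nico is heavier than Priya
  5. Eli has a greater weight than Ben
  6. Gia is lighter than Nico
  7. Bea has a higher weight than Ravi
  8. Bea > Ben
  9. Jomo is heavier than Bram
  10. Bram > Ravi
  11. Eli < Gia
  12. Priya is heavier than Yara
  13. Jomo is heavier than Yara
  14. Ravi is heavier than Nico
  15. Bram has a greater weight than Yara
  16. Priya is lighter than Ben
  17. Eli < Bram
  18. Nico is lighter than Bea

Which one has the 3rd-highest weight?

The consecutive relations fix a unique order: Yara < Priya < Ben < Eli < Gia < Nico < Ravi < Bram < Jomo < Bea.
The 3rd largest is Bram.

Bram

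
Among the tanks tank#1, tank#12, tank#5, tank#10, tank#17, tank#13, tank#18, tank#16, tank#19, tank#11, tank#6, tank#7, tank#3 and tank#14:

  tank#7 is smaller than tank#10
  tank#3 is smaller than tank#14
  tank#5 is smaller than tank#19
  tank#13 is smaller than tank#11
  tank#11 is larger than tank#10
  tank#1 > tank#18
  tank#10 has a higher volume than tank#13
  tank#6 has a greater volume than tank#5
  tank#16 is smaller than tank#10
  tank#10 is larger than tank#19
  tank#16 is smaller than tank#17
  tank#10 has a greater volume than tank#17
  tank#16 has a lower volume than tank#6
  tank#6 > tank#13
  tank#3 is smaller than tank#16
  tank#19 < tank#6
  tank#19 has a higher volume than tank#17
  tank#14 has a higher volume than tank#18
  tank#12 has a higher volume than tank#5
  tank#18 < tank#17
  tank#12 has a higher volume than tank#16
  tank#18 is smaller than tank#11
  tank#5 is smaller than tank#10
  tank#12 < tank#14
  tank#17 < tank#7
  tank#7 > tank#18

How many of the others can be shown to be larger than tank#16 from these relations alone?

8

From tank#16 the given relations immediately reach tank#17, tank#12, tank#6, tank#10.
From those, tank#7, tank#19, tank#11, tank#14 — 8 in total.
Nothing else is reachable above tank#16; 8 in all.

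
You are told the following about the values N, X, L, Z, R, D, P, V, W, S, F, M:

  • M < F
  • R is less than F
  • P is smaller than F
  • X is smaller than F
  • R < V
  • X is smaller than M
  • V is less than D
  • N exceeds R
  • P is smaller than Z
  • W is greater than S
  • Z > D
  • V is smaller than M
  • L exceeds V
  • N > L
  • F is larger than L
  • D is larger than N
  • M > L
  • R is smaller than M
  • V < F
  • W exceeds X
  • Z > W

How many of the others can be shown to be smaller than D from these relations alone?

The elements the relations force below D are R, V, L, N — no chain reaches any other.
That is 4.

4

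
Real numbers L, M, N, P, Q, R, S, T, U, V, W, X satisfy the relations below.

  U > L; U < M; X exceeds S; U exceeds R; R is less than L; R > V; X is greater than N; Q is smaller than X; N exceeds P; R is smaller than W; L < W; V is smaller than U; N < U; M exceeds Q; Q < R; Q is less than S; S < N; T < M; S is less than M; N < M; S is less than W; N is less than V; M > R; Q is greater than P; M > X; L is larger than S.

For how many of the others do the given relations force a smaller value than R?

5

The elements the relations force below R are P, Q, S, N, V — no chain reaches any other.
That is 5.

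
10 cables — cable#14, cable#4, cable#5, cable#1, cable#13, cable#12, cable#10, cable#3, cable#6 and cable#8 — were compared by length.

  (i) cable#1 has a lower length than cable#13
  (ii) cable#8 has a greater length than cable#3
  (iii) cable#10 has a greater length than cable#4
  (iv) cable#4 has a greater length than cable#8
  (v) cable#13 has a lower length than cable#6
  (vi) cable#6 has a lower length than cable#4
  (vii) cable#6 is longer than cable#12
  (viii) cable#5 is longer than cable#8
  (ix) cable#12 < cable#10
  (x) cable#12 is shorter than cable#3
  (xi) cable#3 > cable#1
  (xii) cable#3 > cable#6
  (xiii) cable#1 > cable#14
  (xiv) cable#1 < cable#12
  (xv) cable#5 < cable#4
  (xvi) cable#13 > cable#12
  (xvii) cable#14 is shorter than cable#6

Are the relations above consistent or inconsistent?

The single ordering cable#14 < cable#1 < cable#12 < cable#13 < cable#6 < cable#3 < cable#8 < cable#5 < cable#4 < cable#10 satisfies every listed relation, so no contradiction arises.

consistent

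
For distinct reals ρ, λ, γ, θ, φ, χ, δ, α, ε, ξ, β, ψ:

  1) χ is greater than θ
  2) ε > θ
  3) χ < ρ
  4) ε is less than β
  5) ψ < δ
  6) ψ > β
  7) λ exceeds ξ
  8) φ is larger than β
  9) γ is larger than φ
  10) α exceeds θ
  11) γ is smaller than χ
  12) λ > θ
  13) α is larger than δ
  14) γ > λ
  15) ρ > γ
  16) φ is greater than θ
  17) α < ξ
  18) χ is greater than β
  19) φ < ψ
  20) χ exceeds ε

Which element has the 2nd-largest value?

Piecing the relations together gives one ordering: θ < ε < β < φ < ψ < δ < α < ξ < λ < γ < χ < ρ.
The 2nd largest is χ.

χ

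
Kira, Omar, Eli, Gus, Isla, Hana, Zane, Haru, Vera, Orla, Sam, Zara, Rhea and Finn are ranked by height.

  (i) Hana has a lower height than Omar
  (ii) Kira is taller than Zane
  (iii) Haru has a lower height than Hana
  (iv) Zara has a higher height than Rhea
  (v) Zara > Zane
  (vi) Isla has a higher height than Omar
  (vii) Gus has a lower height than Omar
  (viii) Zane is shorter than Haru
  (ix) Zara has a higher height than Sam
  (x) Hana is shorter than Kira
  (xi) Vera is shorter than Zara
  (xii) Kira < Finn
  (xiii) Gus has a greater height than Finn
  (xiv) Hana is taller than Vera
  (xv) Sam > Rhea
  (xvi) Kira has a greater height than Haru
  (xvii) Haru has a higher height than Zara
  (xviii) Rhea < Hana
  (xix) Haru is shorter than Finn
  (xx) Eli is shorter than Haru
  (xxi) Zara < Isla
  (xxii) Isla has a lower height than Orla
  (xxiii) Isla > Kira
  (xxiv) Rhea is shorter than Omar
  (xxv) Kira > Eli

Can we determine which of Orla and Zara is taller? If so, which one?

Orla

Link the given pairs in sequence: Zara < Haru; Haru < Hana; Hana < Kira; Kira < Finn; Finn < Gus; Gus < Omar; Omar < Isla; Isla < Orla.
Together: Zara < Haru < Hana < Kira < Finn < Gus < Omar < Isla < Orla.
So Orla is taller.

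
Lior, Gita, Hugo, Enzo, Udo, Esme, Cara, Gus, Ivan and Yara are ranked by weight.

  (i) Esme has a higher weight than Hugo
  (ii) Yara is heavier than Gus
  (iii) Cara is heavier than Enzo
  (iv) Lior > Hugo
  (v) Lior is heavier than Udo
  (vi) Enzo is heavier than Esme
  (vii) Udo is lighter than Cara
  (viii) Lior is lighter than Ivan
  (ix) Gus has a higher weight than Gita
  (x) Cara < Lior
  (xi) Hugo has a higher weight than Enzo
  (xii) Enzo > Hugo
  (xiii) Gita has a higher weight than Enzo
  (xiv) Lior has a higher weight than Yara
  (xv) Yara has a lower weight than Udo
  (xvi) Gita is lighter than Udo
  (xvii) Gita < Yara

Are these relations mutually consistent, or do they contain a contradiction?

Chaining the given relations yields Hugo < Esme < Enzo, so Hugo < Enzo. But one relation states Enzo < Hugo. These cannot both hold.

inconsistent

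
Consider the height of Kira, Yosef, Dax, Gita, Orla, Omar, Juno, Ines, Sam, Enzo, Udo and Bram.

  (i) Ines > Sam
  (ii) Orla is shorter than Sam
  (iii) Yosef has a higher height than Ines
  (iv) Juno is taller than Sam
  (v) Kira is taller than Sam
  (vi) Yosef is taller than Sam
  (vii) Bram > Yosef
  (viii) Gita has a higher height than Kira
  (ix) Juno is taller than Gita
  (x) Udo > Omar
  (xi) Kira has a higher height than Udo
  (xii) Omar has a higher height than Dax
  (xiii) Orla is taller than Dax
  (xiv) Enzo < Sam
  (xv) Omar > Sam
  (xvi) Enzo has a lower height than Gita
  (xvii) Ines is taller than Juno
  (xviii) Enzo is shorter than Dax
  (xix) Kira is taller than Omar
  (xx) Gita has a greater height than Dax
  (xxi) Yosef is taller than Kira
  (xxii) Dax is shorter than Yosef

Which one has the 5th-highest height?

Gita

Chaining the given pairs: Enzo < Dax < Orla < Sam < Omar < Udo < Kira < Gita < Juno < Ines < Yosef < Bram.
Counting 5 from the largest end gives Gita.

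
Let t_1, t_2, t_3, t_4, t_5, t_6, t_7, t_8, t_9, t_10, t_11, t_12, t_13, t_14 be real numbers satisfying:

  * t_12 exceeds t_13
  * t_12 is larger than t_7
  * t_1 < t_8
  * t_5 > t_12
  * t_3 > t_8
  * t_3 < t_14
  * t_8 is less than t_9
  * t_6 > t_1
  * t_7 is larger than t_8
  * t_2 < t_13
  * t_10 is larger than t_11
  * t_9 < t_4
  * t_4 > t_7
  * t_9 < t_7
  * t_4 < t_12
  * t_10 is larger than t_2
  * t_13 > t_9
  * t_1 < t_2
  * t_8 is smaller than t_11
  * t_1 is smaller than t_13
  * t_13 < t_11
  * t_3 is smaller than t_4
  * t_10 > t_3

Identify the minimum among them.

t_2 is not least since t_1 < t_2; t_6 is not least since t_1 < t_6; t_8 is not least since t_1 < t_8; t_3 is not least since t_8 < t_3; t_9 is not least since t_8 < t_9; t_13 is not least since t_2 < t_13; t_7 is not least since t_8 < t_7; t_4 is not least since t_3 < t_4; t_11 is not least since t_8 < t_11; t_12 is not least since t_7 < t_12; t_14 is not least since t_3 < t_14; t_10 is not least since t_3 < t_10; t_5 is not least since t_12 < t_5.
Only t_1 has nothing below it, so t_1 is the minimum.

t_1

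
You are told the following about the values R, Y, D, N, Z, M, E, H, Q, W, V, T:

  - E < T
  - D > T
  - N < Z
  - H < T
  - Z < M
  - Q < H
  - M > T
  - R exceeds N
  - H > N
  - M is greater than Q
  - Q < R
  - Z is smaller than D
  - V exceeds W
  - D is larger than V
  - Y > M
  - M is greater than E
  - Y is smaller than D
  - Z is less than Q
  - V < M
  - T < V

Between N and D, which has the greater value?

The relevant relations are N < Z; Z < Q; Q < H; H < T; T < V; V < M; M < Y; Y < D.
Together: N < Z < Q < H < T < V < M < Y < D.
So N < D; D is the larger of the two.

D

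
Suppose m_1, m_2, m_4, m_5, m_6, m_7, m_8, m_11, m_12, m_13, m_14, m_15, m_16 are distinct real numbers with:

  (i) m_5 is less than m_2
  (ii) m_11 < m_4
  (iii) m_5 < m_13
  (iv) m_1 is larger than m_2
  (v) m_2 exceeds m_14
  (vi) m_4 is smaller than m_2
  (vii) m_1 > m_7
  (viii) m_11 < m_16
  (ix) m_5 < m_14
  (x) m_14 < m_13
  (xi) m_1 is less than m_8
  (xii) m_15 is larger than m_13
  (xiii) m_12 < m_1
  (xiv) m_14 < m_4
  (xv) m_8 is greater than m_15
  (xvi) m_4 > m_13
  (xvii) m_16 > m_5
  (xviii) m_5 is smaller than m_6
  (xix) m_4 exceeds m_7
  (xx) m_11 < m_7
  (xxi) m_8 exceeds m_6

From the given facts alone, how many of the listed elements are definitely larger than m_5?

9

The elements the relations force above m_5 are m_14, m_13, m_16, m_6, m_15, m_4, m_2, m_1, m_8 — no chain reaches any other.
That is 9.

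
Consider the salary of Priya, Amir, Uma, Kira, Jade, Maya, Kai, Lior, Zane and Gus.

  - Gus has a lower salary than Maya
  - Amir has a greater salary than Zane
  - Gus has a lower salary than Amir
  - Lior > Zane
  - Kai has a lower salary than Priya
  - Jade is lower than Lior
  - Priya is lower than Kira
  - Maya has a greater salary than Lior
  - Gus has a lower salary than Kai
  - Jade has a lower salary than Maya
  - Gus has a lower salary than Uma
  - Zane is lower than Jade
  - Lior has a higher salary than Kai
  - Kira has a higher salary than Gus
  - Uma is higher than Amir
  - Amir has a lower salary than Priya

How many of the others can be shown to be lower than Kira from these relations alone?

From Kira the given relations immediately reach Gus, Priya.
From those, Kai, Amir — 4 in total.
From those, Zane — 5 in total.
No other element is forced below Kira by the given relations, so the count is 5.

5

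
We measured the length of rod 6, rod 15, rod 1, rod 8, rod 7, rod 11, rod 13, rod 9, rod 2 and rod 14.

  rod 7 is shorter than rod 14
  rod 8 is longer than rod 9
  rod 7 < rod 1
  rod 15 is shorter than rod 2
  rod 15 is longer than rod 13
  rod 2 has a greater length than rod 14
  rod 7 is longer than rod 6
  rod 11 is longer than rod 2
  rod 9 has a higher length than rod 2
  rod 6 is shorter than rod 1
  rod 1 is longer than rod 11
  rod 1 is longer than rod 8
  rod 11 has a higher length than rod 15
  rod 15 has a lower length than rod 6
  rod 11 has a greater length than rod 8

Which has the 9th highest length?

rod 15

Piecing the relations together gives one ordering: rod 13 < rod 15 < rod 6 < rod 7 < rod 14 < rod 2 < rod 9 < rod 8 < rod 11 < rod 1.
Counting 9 from the largest end gives rod 15.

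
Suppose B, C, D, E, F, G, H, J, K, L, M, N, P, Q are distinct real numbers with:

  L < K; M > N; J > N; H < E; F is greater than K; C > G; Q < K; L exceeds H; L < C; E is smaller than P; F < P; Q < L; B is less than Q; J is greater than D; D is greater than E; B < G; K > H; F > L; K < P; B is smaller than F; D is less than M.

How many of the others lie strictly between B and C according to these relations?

Chaining upward from B reaches: G, Q, L, K, F, P.
Chaining downward from C reaches: H, G, Q, L.
Strictly between B and C are those in both lists: G, Q, L — 3 elements.

3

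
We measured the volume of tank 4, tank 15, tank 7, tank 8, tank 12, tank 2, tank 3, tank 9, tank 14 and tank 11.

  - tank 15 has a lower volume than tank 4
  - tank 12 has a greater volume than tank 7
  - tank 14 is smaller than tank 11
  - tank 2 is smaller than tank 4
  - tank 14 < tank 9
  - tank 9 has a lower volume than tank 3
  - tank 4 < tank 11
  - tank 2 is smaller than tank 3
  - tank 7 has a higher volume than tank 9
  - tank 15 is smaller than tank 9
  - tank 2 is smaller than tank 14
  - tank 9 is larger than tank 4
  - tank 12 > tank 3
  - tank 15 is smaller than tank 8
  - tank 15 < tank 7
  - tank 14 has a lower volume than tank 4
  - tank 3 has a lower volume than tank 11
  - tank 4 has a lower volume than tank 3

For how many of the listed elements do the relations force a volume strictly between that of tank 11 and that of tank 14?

3

The relations place tank 14 below tank 11. An element lies strictly between them when it is forced above tank 14 and also forced below tank 11.
Above tank 14: {tank 4, tank 9, tank 3, tank 7, tank 12}. Below tank 11: {tank 2, tank 15, tank 4, tank 9, tank 3}.
Intersection: {tank 4, tank 9, tank 3} — 3.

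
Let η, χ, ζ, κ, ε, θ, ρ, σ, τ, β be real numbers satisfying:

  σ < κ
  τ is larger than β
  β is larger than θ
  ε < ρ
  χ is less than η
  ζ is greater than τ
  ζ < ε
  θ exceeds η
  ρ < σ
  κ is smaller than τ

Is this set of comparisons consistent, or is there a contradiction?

inconsistent

We have κ < τ stated directly, yet also τ < ζ < ε < ρ < σ < κ by chaining the others — so τ < κ. Contradiction.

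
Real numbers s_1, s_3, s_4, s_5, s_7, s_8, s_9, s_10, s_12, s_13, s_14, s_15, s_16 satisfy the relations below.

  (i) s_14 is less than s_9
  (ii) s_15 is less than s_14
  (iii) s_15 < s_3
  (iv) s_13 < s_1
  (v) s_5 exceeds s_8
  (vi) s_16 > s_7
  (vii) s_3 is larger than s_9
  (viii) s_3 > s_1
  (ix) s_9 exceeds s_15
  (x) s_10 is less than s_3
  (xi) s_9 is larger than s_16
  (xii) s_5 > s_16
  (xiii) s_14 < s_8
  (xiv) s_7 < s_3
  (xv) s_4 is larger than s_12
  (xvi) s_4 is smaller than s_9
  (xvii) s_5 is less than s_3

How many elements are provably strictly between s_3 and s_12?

The relations place s_12 below s_3. An element lies strictly between them when it is forced above s_12 and also forced below s_3.
Above s_12: {s_4, s_9}. Below s_3: {s_13, s_15, s_14, s_7, s_1, s_16, s_8, s_10, s_5, s_4, s_9}.
Intersection: {s_4, s_9} — 2.

2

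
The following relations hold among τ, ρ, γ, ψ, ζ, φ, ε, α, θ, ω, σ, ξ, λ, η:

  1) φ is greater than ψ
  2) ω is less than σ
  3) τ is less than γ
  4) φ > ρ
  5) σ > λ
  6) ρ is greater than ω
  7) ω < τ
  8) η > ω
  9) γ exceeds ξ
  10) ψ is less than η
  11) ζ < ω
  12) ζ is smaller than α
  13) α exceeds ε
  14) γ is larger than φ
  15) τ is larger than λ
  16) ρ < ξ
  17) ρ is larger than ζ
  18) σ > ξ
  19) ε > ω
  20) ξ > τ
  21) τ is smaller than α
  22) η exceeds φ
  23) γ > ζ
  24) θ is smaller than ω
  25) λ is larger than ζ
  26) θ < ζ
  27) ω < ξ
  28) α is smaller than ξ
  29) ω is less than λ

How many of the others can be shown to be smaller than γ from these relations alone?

From γ the given relations immediately reach ζ, φ, τ, ξ.
From those, ψ, θ, ω, λ, ρ, α — 10 in total.
From those, ε — 11 in total.
No other element is forced below γ by the given relations, so the count is 11.

11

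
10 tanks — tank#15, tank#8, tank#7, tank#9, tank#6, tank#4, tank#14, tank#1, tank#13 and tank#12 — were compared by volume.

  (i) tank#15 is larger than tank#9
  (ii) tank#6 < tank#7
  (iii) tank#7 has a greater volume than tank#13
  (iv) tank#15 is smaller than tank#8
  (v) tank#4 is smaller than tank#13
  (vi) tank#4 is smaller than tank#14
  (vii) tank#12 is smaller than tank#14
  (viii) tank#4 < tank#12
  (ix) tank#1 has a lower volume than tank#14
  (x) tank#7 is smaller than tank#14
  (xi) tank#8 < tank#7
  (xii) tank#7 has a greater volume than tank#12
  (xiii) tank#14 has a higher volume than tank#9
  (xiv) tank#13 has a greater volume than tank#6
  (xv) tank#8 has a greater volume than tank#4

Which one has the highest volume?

tank#9 is not greatest since tank#9 < tank#15; tank#6 is not greatest since tank#6 < tank#13; tank#4 is not greatest since tank#4 < tank#14; tank#13 is not greatest since tank#13 < tank#7; tank#15 is not greatest since tank#15 < tank#8; tank#8 is not greatest since tank#8 < tank#7; tank#12 is not greatest since tank#12 < tank#7; tank#1 is not greatest since tank#1 < tank#14; tank#7 is not greatest since tank#7 < tank#14.
Only tank#14 has nothing above it, so tank#14 is the highest volume.

tank#14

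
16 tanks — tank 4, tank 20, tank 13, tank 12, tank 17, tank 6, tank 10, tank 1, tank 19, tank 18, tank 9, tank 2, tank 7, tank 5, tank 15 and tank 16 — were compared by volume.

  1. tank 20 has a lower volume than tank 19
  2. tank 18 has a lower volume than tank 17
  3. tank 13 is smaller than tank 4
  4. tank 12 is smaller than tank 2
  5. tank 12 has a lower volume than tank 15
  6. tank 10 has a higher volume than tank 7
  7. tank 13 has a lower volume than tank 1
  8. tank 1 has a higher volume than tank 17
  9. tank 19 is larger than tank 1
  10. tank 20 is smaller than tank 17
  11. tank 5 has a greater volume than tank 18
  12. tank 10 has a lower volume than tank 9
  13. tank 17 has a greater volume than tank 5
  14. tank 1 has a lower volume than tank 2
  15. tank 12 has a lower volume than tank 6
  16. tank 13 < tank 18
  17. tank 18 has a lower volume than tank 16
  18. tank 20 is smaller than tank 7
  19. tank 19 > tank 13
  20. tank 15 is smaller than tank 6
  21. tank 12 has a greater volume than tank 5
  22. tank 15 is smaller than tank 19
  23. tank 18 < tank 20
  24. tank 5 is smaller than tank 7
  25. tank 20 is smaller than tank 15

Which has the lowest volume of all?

tank 13

Chaining upward from tank 13: directly above it, tank 4, tank 18, tank 1, tank 19; then tank 16, tank 5, tank 20, tank 17, tank 2; then tank 12, tank 7, tank 15; then tank 10, tank 6; then tank 9.
That covers every other element, and nothing is given below tank 13, so tank 13 is the lowest volume.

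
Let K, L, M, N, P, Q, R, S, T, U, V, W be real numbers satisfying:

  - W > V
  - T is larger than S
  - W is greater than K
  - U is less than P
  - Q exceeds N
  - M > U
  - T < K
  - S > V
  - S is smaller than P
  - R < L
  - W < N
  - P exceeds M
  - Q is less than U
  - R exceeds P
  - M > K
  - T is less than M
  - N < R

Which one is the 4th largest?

Piecing the relations together gives one ordering: V < S < T < K < W < N < Q < U < M < P < R < L.
The 4th largest is M.

M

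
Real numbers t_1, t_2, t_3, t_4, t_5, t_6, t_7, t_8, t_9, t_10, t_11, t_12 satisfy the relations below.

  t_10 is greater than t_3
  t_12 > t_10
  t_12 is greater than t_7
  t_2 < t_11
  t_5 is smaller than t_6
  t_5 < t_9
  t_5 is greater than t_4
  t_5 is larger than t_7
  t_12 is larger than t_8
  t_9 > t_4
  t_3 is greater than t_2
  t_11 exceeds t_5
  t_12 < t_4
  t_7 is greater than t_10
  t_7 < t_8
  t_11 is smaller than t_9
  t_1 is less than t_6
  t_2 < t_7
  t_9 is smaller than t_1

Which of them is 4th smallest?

t_7

Piecing the relations together gives one ordering: t_2 < t_3 < t_10 < t_7 < t_8 < t_12 < t_4 < t_5 < t_11 < t_9 < t_1 < t_6.
The 4th smallest is t_7.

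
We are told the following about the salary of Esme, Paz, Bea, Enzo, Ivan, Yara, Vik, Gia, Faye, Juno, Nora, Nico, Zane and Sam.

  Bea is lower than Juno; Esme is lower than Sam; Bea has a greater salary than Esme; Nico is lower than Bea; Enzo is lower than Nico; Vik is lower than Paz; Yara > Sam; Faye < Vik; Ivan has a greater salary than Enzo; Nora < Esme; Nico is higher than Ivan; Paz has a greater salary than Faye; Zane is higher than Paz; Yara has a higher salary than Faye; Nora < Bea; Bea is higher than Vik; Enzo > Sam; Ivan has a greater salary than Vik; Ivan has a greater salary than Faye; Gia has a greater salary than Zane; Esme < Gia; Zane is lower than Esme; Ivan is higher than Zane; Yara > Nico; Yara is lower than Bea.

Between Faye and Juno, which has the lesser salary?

Faye

Faye < Vik and Vik < Paz give Faye < Paz.
Then Paz < Zane extends the chain to Zane.
With Zane < Esme: Faye < Vik < Paz < Zane < Esme.
With Esme < Sam: Faye < Vik < Paz < Zane < Esme < Sam.
With Sam < Enzo: Faye < Vik < Paz < Zane < Esme < Sam < Enzo.
With Enzo < Ivan: Faye < Vik < Paz < Zane < Esme < Sam < Enzo < Ivan.
Then Ivan < Nico extends the chain to Nico.
Then Nico < Yara extends the chain to Yara.
Then Yara < Bea extends the chain to Bea.
With Bea < Juno: Faye < Vik < Paz < Zane < Esme < Sam < Enzo < Ivan < Nico < Yara < Bea < Juno.
So Faye < Juno; Faye is the lower of the two.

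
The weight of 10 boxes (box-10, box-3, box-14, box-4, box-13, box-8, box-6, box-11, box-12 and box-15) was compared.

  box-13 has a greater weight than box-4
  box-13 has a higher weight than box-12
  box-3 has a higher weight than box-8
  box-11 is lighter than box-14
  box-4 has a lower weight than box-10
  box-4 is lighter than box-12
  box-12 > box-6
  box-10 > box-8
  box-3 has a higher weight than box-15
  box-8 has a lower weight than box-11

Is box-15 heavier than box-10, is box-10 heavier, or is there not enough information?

Following every chain through box-15: above box-15 we get box-3.
box-10 is not reached, and no chain runs the other way from box-10 to box-15.
So the given relations leave the order of box-15 and box-10 undetermined.

undetermined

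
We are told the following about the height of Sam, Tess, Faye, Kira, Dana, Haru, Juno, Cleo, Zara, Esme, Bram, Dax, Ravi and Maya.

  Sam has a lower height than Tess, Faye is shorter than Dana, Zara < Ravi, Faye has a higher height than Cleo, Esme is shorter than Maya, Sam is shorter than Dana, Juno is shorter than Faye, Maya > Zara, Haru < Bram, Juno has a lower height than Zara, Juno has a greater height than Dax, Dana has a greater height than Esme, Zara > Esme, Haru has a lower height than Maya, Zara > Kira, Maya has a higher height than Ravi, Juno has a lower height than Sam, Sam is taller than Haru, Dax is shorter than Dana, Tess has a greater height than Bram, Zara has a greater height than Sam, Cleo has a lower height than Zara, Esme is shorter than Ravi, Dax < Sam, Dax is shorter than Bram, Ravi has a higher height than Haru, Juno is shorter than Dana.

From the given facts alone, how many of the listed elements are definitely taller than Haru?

From Haru the given relations immediately reach Bram, Sam, Ravi, Maya.
From those, Tess, Zara, Dana — 7 in total.
Nothing else is reachable above Haru; 7 in all.

7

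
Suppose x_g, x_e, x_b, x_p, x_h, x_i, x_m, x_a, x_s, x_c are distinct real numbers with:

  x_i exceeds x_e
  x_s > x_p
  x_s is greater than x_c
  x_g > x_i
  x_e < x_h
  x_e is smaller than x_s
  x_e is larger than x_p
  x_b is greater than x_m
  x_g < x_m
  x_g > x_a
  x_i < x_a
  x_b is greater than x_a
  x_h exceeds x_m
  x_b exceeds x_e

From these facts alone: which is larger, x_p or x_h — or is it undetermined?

x_h

The relevant relations are x_p < x_e; x_e < x_i; x_i < x_a; x_a < x_g; x_g < x_m; x_m < x_h.
Together: x_p < x_e < x_i < x_a < x_g < x_m < x_h.
So x_h is larger.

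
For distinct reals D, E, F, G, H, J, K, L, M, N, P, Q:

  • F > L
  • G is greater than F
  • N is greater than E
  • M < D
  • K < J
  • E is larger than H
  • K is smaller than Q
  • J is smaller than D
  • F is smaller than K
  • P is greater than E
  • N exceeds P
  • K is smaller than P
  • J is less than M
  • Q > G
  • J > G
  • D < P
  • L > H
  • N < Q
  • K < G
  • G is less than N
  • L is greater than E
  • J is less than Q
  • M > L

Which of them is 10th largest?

Piecing the relations together gives one ordering: H < E < L < F < K < G < J < M < D < P < N < Q.
The 10th largest is L.

L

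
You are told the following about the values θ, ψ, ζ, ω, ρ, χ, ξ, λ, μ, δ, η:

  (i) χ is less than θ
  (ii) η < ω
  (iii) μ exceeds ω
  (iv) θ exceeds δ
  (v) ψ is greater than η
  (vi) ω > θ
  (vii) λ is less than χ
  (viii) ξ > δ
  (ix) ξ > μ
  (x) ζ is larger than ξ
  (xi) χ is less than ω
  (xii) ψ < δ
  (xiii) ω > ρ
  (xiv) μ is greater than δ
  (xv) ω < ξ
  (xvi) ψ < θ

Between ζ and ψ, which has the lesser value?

Chaining the given relations: ψ < δ < θ < ω < μ < ξ < ζ.
So ψ < ζ; ψ is the smaller of the two.

ψ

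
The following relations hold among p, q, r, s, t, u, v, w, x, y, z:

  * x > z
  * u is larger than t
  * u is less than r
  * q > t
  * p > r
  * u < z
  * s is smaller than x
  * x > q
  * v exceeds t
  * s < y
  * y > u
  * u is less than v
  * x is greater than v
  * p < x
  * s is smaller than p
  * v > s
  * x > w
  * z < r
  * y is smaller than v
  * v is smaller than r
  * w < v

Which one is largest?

t is not greatest since t < v; w is not greatest since w < v; s is not greatest since s < v; u is not greatest since u < y; y is not greatest since y < v; v is not greatest since v < x; q is not greatest since q < x; z is not greatest since z < x; r is not greatest since r < p; p is not greatest since p < x.
Only x has nothing above it, so x is the largest.

x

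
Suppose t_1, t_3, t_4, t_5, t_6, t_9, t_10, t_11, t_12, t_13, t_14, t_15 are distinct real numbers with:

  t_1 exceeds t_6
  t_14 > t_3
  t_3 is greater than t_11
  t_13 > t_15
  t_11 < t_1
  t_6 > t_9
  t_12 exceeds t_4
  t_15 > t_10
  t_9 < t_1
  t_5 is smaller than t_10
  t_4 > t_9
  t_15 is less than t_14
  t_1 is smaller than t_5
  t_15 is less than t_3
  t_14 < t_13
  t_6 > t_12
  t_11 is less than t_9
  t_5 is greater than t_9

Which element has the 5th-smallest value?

t_6

Piecing the relations together gives one ordering: t_11 < t_9 < t_4 < t_12 < t_6 < t_1 < t_5 < t_10 < t_15 < t_3 < t_14 < t_13.
Counting 5 from the smallest end gives t_6.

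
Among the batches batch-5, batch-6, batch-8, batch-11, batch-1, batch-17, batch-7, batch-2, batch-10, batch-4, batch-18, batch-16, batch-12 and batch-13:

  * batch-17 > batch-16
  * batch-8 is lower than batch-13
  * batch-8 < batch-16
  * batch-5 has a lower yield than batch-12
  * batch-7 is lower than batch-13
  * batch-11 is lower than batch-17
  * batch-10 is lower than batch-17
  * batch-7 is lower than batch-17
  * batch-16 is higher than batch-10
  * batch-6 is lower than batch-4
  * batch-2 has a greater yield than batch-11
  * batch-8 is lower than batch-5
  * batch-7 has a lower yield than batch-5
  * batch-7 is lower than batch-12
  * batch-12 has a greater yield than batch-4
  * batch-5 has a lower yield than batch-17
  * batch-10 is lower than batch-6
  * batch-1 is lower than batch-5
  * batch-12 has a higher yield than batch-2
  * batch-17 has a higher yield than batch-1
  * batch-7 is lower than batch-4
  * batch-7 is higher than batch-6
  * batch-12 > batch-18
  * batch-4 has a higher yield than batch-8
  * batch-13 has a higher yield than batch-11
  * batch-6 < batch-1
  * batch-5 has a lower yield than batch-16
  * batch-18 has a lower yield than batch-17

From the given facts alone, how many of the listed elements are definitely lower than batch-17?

From batch-17 the given relations immediately reach batch-11, batch-10, batch-18, batch-7, batch-1, batch-5, batch-16.
From those, batch-6, batch-8 — 9 in total.
Nothing else is reachable below batch-17; 9 in all.

9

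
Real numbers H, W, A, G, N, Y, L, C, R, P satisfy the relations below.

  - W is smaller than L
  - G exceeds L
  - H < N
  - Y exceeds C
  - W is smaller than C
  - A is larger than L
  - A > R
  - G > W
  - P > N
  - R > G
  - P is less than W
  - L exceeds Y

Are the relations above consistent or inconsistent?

Every relation is compatible with H < N < P < W < C < Y < L < G < R < A; the set is consistent.

consistent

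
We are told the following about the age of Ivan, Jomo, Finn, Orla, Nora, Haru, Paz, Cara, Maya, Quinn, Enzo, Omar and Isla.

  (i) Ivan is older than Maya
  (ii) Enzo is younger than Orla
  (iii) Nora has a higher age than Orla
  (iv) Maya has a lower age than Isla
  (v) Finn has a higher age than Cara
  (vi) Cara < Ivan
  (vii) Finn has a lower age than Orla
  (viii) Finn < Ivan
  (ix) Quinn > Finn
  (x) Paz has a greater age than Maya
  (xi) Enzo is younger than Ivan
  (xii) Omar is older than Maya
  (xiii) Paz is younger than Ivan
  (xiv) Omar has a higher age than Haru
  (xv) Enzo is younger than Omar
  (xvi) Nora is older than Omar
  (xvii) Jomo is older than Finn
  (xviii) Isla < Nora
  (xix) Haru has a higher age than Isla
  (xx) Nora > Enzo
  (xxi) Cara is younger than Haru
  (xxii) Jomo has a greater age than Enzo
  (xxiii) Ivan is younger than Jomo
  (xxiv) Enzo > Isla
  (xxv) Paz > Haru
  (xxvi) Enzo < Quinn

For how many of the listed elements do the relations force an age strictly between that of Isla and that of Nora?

The relations place Isla below Nora. An element lies strictly between them when it is forced above Isla and also forced below Nora.
Above Isla: {Haru, Paz, Enzo, Ivan, Omar, Quinn, Jomo, Orla}. Below Nora: {Maya, Cara, Finn, Haru, Enzo, Omar, Orla}.
Intersection: {Haru, Enzo, Omar, Orla} — 4.

4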